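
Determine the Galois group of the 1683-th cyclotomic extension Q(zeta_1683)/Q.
|Gal(Q(zeta_1683)/Q)| = phi(1683) = 960; group ≅ (Z/1683Z)^* ≅ Z/6Z × Z/10Z × Z/16Z

The n-th cyclotomic polynomial Φ_1683(x) is the minimal polynomial of zeta_1683 over Q and has degree phi(1683) = 960. So Q(zeta_1683) is a degree-960 Galois extension with Galois group (Z/1683Z)^*. By CRT, (Z/1683Z)^* ≅ (Z/9Z)^* × (Z/11Z)^* × (Z/17Z)^*. Each prime-power unit group is (Z/9Z)^* ≅ Z/6Z; (Z/11Z)^* ≅ Z/10Z; (Z/17Z)^* ≅ Z/16Z. Hence Gal(Q(zeta_1683)/Q) ≅ Z/6Z × Z/10Z × Z/16Z.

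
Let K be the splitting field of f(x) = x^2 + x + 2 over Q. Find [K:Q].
[K:Q] = 2

The discriminant of x^2 + (1)*x + (2) is b^2 - 4c = 1 - (8) = -7. Since -7 is not a perfect square in Q, the polynomial is irreducible over Q. Its two roots generate a degree-2 extension, so [K:Q] = 2.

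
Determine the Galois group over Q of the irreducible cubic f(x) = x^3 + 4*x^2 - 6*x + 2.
Gal(K/Q) = S_3 (symmetric group of order 6)

Compute the discriminant of x^3 + (4)*x^2 + (-6)*x + (2): Δ = -44. Since Δ is not a rational square, the Galois group is not contained in A_3; it must be the full S_3 (irreducibility of the cubic rules out anything smaller).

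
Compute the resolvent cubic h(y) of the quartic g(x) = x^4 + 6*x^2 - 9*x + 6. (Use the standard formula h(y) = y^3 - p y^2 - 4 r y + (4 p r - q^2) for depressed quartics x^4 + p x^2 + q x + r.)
h(y) = y^3 - 6*y^2 - 24*y + 63

Identify coefficients: p = 6, q = -9, r = 6.
Plug into h(y) = y^3 - p y^2 - 4 r y + (4 p r - q^2):
  h(y) = y^3 - (6) y^2 - 4*(6) y + (4*(6)*(6) - (-9)^2)
       = y^3 + (-6) y^2 + (-24) y + (63).
Simplifying: h(y) = y^3 - 6*y^2 - 24*y + 63.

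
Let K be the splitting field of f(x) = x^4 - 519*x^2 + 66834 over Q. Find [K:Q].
[K:Q] = 4

f factors as (x^2 - 282)(x^2 - 237); the splitting field is K = Q(sqrt(282), sqrt(237)). Since 282, 237, and 66834 are all non-squares in Q, the three subfields Q(sqrt(282)), Q(sqrt(237)), Q(sqrt(66834)) are distinct degree-2 extensions, so [K:Q] = 4 (Klein four Galois group).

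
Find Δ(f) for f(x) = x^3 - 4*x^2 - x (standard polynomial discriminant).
Δ = 20

For x^3 + a x^2 + b x + c the discriminant is Δ = 18 a b c - 4 a^3 c + a^2 b^2 - 4 b^3 - 27 c^2.
Plug a = -4, b = -1, c = 0:
  18*(-4)*(-1)*(0) - 4*(-4)^3*(0) + (-4)^2*(-1)^2 - 4*(-1)^3 - 27*(0)^2
  = 0 + (0) + 16 + (4) + (0)
  = 20.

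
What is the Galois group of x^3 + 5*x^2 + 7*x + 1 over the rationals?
Gal(K/Q) = S_3 (symmetric group of order 6)

Compute the discriminant of x^3 + (5)*x^2 + (7)*x + (1): Δ = -44. Since Δ is not a rational square, the Galois group is not contained in A_3; it must be the full S_3 (irreducibility of the cubic rules out anything smaller).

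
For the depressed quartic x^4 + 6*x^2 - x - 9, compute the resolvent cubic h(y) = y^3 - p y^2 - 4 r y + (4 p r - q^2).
h(y) = y^3 - 6*y^2 + 36*y - 217

Identify coefficients: p = 6, q = -1, r = -9.
Plug into h(y) = y^3 - p y^2 - 4 r y + (4 p r - q^2):
  h(y) = y^3 - (6) y^2 - 4*(-9) y + (4*(6)*(-9) - (-1)^2)
       = y^3 + (-6) y^2 + (36) y + (-217).
Simplifying: h(y) = y^3 - 6*y^2 + 36*y - 217.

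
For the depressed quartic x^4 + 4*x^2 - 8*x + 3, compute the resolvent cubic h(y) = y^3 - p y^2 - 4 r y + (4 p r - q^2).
h(y) = y^3 - 4*y^2 - 12*y - 16

Identify coefficients: p = 4, q = -8, r = 3.
Plug into h(y) = y^3 - p y^2 - 4 r y + (4 p r - q^2):
  h(y) = y^3 - (4) y^2 - 4*(3) y + (4*(4)*(3) - (-8)^2)
       = y^3 + (-4) y^2 + (-12) y + (-16).
Simplifying: h(y) = y^3 - 4*y^2 - 12*y - 16.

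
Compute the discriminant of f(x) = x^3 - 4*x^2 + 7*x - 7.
Δ = -175

For x^3 + a x^2 + b x + c the discriminant is Δ = 18 a b c - 4 a^3 c + a^2 b^2 - 4 b^3 - 27 c^2.
Plug a = -4, b = 7, c = -7:
  18*(-4)*(7)*(-7) - 4*(-4)^3*(-7) + (-4)^2*(7)^2 - 4*(7)^3 - 27*(-7)^2
  = 3528 + (-1792) + 784 + (-1372) + (-1323)
  = -175.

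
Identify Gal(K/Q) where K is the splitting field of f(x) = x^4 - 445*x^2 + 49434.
Gal(K/Q) = V_4 (Klein four-group, Z/2Z × Z/2Z)

f factors as (x^2 - 214)(x^2 - 231), so the splitting field is K = Q(sqrt(214), sqrt(231)). The elements 214, 231, 49434 are all non-squares in Q, so sqrt(214) and sqrt(231) generate independent quadratic extensions. Thus [K:Q] = 4 and Gal(K/Q) is generated by the two order-2 automorphisms sqrt(214) ↦ -sqrt(214) and sqrt(231) ↦ -sqrt(231), giving V_4.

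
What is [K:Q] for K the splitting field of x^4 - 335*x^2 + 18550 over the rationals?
[K:Q] = 4

f factors as (x^2 - 265)(x^2 - 70); the splitting field is K = Q(sqrt(265), sqrt(70)). Since 265, 70, and 18550 are all non-squares in Q, the three subfields Q(sqrt(265)), Q(sqrt(70)), Q(sqrt(18550)) are distinct degree-2 extensions, so [K:Q] = 4 (Klein four Galois group).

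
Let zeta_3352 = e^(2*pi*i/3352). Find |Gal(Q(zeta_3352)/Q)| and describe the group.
|Gal(Q(zeta_3352)/Q)| = phi(3352) = 1672; group ≅ (Z/3352Z)^* ≅ Z/2Z × Z/2Z × Z/418Z

The n-th cyclotomic polynomial Φ_3352(x) is the minimal polynomial of zeta_3352 over Q and has degree phi(3352) = 1672. So Q(zeta_3352) is a degree-1672 Galois extension with Galois group (Z/3352Z)^*. By CRT, (Z/3352Z)^* ≅ (Z/8Z)^* × (Z/419Z)^*. Each prime-power unit group is (Z/8Z)^* ≅ Z/2Z × Z/2Z; (Z/419Z)^* ≅ Z/418Z. Hence Gal(Q(zeta_3352)/Q) ≅ Z/2Z × Z/2Z × Z/418Z.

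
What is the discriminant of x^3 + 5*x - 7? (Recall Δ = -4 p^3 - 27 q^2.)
Δ = -1823

For a depressed cubic x^3 + p x + q the discriminant is Δ = -4 p^3 - 27 q^2 = -4*(5)^3 - 27*(-7)^2 = -500 - 1323 = -1823.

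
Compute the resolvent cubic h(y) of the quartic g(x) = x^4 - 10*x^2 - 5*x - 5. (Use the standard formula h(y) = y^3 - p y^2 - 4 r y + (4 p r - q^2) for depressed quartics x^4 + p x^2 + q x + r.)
h(y) = y^3 + 10*y^2 + 20*y + 175

Identify coefficients: p = -10, q = -5, r = -5.
Plug into h(y) = y^3 - p y^2 - 4 r y + (4 p r - q^2):
  h(y) = y^3 - (-10) y^2 - 4*(-5) y + (4*(-10)*(-5) - (-5)^2)
       = y^3 + (10) y^2 + (20) y + (175).
Simplifying: h(y) = y^3 + 10*y^2 + 20*y + 175.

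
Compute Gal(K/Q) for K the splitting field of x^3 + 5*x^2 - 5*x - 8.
Gal(K/Q) = S_3 (symmetric group of order 6)

Compute the discriminant of x^3 + (5)*x^2 + (-5)*x + (-8): Δ = 6997. Since Δ is not a rational square, the Galois group is not contained in A_3; it must be the full S_3 (irreducibility of the cubic rules out anything smaller).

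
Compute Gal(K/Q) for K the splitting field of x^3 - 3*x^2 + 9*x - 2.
Gal(K/Q) = S_3 (symmetric group of order 6)

Compute the discriminant of x^3 + (-3)*x^2 + (9)*x + (-2): Δ = -1539. Since Δ is not a rational square, the Galois group is not contained in A_3; it must be the full S_3 (irreducibility of the cubic rules out anything smaller).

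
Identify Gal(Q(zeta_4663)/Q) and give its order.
|Gal(Q(zeta_4663)/Q)| = phi(4663) = 4662; group ≅ (Z/4663Z)^* ≅ Z/4662Z

The n-th cyclotomic polynomial Φ_4663(x) is the minimal polynomial of zeta_4663 over Q and has degree phi(4663) = 4662. So Q(zeta_4663) is a degree-4662 Galois extension with Galois group (Z/4663Z)^*. (Z/4663Z)^* is cyclic since 4663 is an odd prime power (or 4). Hence Gal(Q(zeta_4663)/Q) ≅ Z/4662Z.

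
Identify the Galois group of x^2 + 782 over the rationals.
Gal(K/Q) = Z/2Z (cyclic of order 2)

x^2 + 782 is irreducible over Q since -782 is not a rational square. The splitting field Q(sqrt(-782)) has degree 2 over Q, and its unique nontrivial automorphism is sqrt(-782) ↦ -sqrt(-782). Hence Gal(Q(sqrt(-782))/Q) = Z/2Z.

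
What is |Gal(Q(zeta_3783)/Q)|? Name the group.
|Gal(Q(zeta_3783)/Q)| = phi(3783) = 2304; group ≅ (Z/3783Z)^* ≅ Z/2Z × Z/12Z × Z/96Z

The n-th cyclotomic polynomial Φ_3783(x) is the minimal polynomial of zeta_3783 over Q and has degree phi(3783) = 2304. So Q(zeta_3783) is a degree-2304 Galois extension with Galois group (Z/3783Z)^*. By CRT, (Z/3783Z)^* ≅ (Z/3Z)^* × (Z/13Z)^* × (Z/97Z)^*. Each prime-power unit group is (Z/3Z)^* ≅ Z/2Z; (Z/13Z)^* ≅ Z/12Z; (Z/97Z)^* ≅ Z/96Z. Hence Gal(Q(zeta_3783)/Q) ≅ Z/2Z × Z/12Z × Z/96Z.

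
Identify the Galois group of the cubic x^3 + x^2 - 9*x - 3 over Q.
Gal(K/Q) = S_3 (symmetric group of order 6)

Compute the discriminant of x^3 + (1)*x^2 + (-9)*x + (-3): Δ = 3252. Since Δ is not a rational square, the Galois group is not contained in A_3; it must be the full S_3 (irreducibility of the cubic rules out anything smaller).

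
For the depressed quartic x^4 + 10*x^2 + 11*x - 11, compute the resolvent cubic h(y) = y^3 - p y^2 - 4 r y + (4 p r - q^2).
h(y) = y^3 - 10*y^2 + 44*y - 561

Identify coefficients: p = 10, q = 11, r = -11.
Plug into h(y) = y^3 - p y^2 - 4 r y + (4 p r - q^2):
  h(y) = y^3 - (10) y^2 - 4*(-11) y + (4*(10)*(-11) - (11)^2)
       = y^3 + (-10) y^2 + (44) y + (-561).
Simplifying: h(y) = y^3 - 10*y^2 + 44*y - 561.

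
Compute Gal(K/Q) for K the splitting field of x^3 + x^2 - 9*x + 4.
Gal(K/Q) = S_3 (symmetric group of order 6)

Compute the discriminant of x^3 + (1)*x^2 + (-9)*x + (4): Δ = 1901. Since Δ is not a rational square, the Galois group is not contained in A_3; it must be the full S_3 (irreducibility of the cubic rules out anything smaller).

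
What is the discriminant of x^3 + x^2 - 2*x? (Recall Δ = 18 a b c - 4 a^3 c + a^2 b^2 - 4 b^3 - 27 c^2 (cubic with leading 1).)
Δ = 36

For x^3 + a x^2 + b x + c the discriminant is Δ = 18 a b c - 4 a^3 c + a^2 b^2 - 4 b^3 - 27 c^2.
Plug a = 1, b = -2, c = 0:
  18*(1)*(-2)*(0) - 4*(1)^3*(0) + (1)^2*(-2)^2 - 4*(-2)^3 - 27*(0)^2
  = 0 + (0) + 4 + (32) + (0)
  = 36.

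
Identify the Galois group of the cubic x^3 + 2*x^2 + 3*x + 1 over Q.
Gal(K/Q) = S_3 (symmetric group of order 6)

Compute the discriminant of x^3 + (2)*x^2 + (3)*x + (1): Δ = -23. Since Δ is not a rational square, the Galois group is not contained in A_3; it must be the full S_3 (irreducibility of the cubic rules out anything smaller).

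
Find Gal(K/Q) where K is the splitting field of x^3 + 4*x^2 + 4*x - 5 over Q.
Gal(K/Q) = S_3 (symmetric group of order 6)

Compute the discriminant of x^3 + (4)*x^2 + (4)*x + (-5): Δ = -835. Since Δ is not a rational square, the Galois group is not contained in A_3; it must be the full S_3 (irreducibility of the cubic rules out anything smaller).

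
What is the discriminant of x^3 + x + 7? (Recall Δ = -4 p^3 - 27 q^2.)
Δ = -1327

For a depressed cubic x^3 + p x + q the discriminant is Δ = -4 p^3 - 27 q^2 = -4*(1)^3 - 27*(7)^2 = -4 - 1323 = -1327.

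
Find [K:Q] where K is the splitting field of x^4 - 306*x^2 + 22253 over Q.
[K:Q] = 4

f factors as (x^2 - 187)(x^2 - 119); the splitting field is K = Q(sqrt(187), sqrt(119)). Since 187, 119, and 22253 are all non-squares in Q, the three subfields Q(sqrt(187)), Q(sqrt(119)), Q(sqrt(22253)) are distinct degree-2 extensions, so [K:Q] = 4 (Klein four Galois group).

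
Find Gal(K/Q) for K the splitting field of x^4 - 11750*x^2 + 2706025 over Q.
Gal(K/Q) = Z/2Z (cyclic of order 2)

f factors as (x^2 - 235)(x^2 - 11515), so the splitting field is K = Q(sqrt(235), sqrt(11515)). The squarefree part of 235 is 235 and the squarefree part of 11515 is also 235, so sqrt(235) and sqrt(11515) are both rational multiples of sqrt(235). Hence Q(sqrt(235)) = Q(sqrt(11515)) = Q(sqrt(235)), and the splitting field collapses to a single degree-2 extension with Galois group Z/2Z.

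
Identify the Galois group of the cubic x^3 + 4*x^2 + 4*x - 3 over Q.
Gal(K/Q) = S_3 (symmetric group of order 6)

Compute the discriminant of x^3 + (4)*x^2 + (4)*x + (-3): Δ = -339. Since Δ is not a rational square, the Galois group is not contained in A_3; it must be the full S_3 (irreducibility of the cubic rules out anything smaller).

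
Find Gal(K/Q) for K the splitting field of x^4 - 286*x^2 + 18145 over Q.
Gal(K/Q) = V_4 (Klein four-group, Z/2Z × Z/2Z)

f factors as (x^2 - 95)(x^2 - 191), so the splitting field is K = Q(sqrt(95), sqrt(191)). The elements 95, 191, 18145 are all non-squares in Q, so sqrt(95) and sqrt(191) generate independent quadratic extensions. Thus [K:Q] = 4 and Gal(K/Q) is generated by the two order-2 automorphisms sqrt(95) ↦ -sqrt(95) and sqrt(191) ↦ -sqrt(191), giving V_4.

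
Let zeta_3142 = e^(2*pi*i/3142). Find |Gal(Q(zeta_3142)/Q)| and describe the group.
|Gal(Q(zeta_3142)/Q)| = phi(3142) = 1570; group ≅ (Z/3142Z)^* ≅ Z/1570Z

The n-th cyclotomic polynomial Φ_3142(x) is the minimal polynomial of zeta_3142 over Q and has degree phi(3142) = 1570. So Q(zeta_3142) is a degree-1570 Galois extension with Galois group (Z/3142Z)^*. By CRT, (Z/3142Z)^* ≅ (Z/2Z)^* × (Z/1571Z)^*. Each prime-power unit group is (Z/2Z)^* ≅ trivial group (order 1); (Z/1571Z)^* ≅ Z/1570Z. Hence Gal(Q(zeta_3142)/Q) ≅ Z/1570Z.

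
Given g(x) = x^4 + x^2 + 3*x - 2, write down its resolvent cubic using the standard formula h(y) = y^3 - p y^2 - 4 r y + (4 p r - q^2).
h(y) = y^3 - y^2 + 8*y - 17

Identify coefficients: p = 1, q = 3, r = -2.
Plug into h(y) = y^3 - p y^2 - 4 r y + (4 p r - q^2):
  h(y) = y^3 - (1) y^2 - 4*(-2) y + (4*(1)*(-2) - (3)^2)
       = y^3 + (-1) y^2 + (8) y + (-17).
Simplifying: h(y) = y^3 - y^2 + 8*y - 17.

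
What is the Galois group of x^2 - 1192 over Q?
Gal(K/Q) = Z/2Z (cyclic of order 2)

x^2 - 1192 is irreducible over Q since 1192 is not a rational square. The splitting field Q(sqrt(1192)) has degree 2 over Q, and its unique nontrivial automorphism is sqrt(1192) ↦ -sqrt(1192). Hence Gal(Q(sqrt(1192))/Q) = Z/2Z.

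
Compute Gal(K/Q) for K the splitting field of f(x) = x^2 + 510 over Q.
Gal(K/Q) = Z/2Z (cyclic of order 2)

x^2 + 510 is irreducible over Q since -510 is not a rational square. The splitting field Q(sqrt(-510)) has degree 2 over Q, and its unique nontrivial automorphism is sqrt(-510) ↦ -sqrt(-510). Hence Gal(Q(sqrt(-510))/Q) = Z/2Z.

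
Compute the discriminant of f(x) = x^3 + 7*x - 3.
Δ = -1615

For a depressed cubic x^3 + p x + q the discriminant is Δ = -4 p^3 - 27 q^2 = -4*(7)^3 - 27*(-3)^2 = -1372 - 243 = -1615.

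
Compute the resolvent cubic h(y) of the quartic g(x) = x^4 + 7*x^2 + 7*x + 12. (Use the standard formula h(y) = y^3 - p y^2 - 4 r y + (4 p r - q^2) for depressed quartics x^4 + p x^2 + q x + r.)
h(y) = y^3 - 7*y^2 - 48*y + 287

Identify coefficients: p = 7, q = 7, r = 12.
Plug into h(y) = y^3 - p y^2 - 4 r y + (4 p r - q^2):
  h(y) = y^3 - (7) y^2 - 4*(12) y + (4*(7)*(12) - (7)^2)
       = y^3 + (-7) y^2 + (-48) y + (287).
Simplifying: h(y) = y^3 - 7*y^2 - 48*y + 287.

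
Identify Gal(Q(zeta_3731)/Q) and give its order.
|Gal(Q(zeta_3731)/Q)| = phi(3731) = 2880; group ≅ (Z/3731Z)^* ≅ Z/6Z × Z/12Z × Z/40Z

The n-th cyclotomic polynomial Φ_3731(x) is the minimal polynomial of zeta_3731 over Q and has degree phi(3731) = 2880. So Q(zeta_3731) is a degree-2880 Galois extension with Galois group (Z/3731Z)^*. By CRT, (Z/3731Z)^* ≅ (Z/7Z)^* × (Z/13Z)^* × (Z/41Z)^*. Each prime-power unit group is (Z/7Z)^* ≅ Z/6Z; (Z/13Z)^* ≅ Z/12Z; (Z/41Z)^* ≅ Z/40Z. Hence Gal(Q(zeta_3731)/Q) ≅ Z/6Z × Z/12Z × Z/40Z.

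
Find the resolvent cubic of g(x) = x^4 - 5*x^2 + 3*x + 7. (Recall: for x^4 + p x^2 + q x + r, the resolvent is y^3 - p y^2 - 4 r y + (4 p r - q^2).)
h(y) = y^3 + 5*y^2 - 28*y - 149

Identify coefficients: p = -5, q = 3, r = 7.
Plug into h(y) = y^3 - p y^2 - 4 r y + (4 p r - q^2):
  h(y) = y^3 - (-5) y^2 - 4*(7) y + (4*(-5)*(7) - (3)^2)
       = y^3 + (5) y^2 + (-28) y + (-149).
Simplifying: h(y) = y^3 + 5*y^2 - 28*y - 149.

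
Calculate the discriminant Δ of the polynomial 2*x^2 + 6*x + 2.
Δ = 20

For a quadratic a x^2 + b x + c the discriminant is Δ = b^2 - 4ac = (6)^2 - 4*(2)*(2) = 36 - (16) = 20.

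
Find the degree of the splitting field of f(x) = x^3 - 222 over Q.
[K:Q] = 6

x^3 - 222 has one real root r = 222^(1/3) and two complex roots r*zeta_3, r*zeta_3^2 where zeta_3 = e^(2*pi*i/3). The splitting field is Q(r, zeta_3). [Q(r):Q] = 3 and [Q(zeta_3):Q] = 2 with gcd = 1, so [Q(r, zeta_3):Q] = 3 * 2 = 6.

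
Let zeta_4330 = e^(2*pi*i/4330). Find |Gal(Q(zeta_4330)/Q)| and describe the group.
|Gal(Q(zeta_4330)/Q)| = phi(4330) = 1728; group ≅ (Z/4330Z)^* ≅ Z/4Z × Z/432Z

The n-th cyclotomic polynomial Φ_4330(x) is the minimal polynomial of zeta_4330 over Q and has degree phi(4330) = 1728. So Q(zeta_4330) is a degree-1728 Galois extension with Galois group (Z/4330Z)^*. By CRT, (Z/4330Z)^* ≅ (Z/2Z)^* × (Z/5Z)^* × (Z/433Z)^*. Each prime-power unit group is (Z/2Z)^* ≅ trivial group (order 1); (Z/5Z)^* ≅ Z/4Z; (Z/433Z)^* ≅ Z/432Z. Hence Gal(Q(zeta_4330)/Q) ≅ Z/4Z × Z/432Z.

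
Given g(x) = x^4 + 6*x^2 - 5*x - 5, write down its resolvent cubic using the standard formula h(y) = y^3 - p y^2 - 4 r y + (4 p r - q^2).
h(y) = y^3 - 6*y^2 + 20*y - 145

Identify coefficients: p = 6, q = -5, r = -5.
Plug into h(y) = y^3 - p y^2 - 4 r y + (4 p r - q^2):
  h(y) = y^3 - (6) y^2 - 4*(-5) y + (4*(6)*(-5) - (-5)^2)
       = y^3 + (-6) y^2 + (20) y + (-145).
Simplifying: h(y) = y^3 - 6*y^2 + 20*y - 145.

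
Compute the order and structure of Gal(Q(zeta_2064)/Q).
|Gal(Q(zeta_2064)/Q)| = phi(2064) = 672; group ≅ (Z/2064Z)^* ≅ Z/2Z × Z/2Z × Z/4Z × Z/42Z

The n-th cyclotomic polynomial Φ_2064(x) is the minimal polynomial of zeta_2064 over Q and has degree phi(2064) = 672. So Q(zeta_2064) is a degree-672 Galois extension with Galois group (Z/2064Z)^*. By CRT, (Z/2064Z)^* ≅ (Z/16Z)^* × (Z/3Z)^* × (Z/43Z)^*. Each prime-power unit group is (Z/16Z)^* ≅ Z/2Z × Z/4Z; (Z/3Z)^* ≅ Z/2Z; (Z/43Z)^* ≅ Z/42Z. Hence Gal(Q(zeta_2064)/Q) ≅ Z/2Z × Z/2Z × Z/4Z × Z/42Z.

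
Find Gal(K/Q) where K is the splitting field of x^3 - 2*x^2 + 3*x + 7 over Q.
Gal(K/Q) = S_3 (symmetric group of order 6)

Compute the discriminant of x^3 + (-2)*x^2 + (3)*x + (7): Δ = -1927. Since Δ is not a rational square, the Galois group is not contained in A_3; it must be the full S_3 (irreducibility of the cubic rules out anything smaller).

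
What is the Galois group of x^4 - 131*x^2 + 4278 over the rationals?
Gal(K/Q) = V_4 (Klein four-group, Z/2Z × Z/2Z)

f factors as (x^2 - 62)(x^2 - 69), so the splitting field is K = Q(sqrt(62), sqrt(69)). The elements 62, 69, 4278 are all non-squares in Q, so sqrt(62) and sqrt(69) generate independent quadratic extensions. Thus [K:Q] = 4 and Gal(K/Q) is generated by the two order-2 automorphisms sqrt(62) ↦ -sqrt(62) and sqrt(69) ↦ -sqrt(69), giving V_4.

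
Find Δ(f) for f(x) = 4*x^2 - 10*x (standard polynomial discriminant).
Δ = 100

For a quadratic a x^2 + b x + c the discriminant is Δ = b^2 - 4ac = (-10)^2 - 4*(4)*(0) = 100 - (0) = 100.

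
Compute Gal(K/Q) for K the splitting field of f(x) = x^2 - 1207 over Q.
Gal(K/Q) = Z/2Z (cyclic of order 2)

x^2 - 1207 is irreducible over Q since 1207 is not a rational square. The splitting field Q(sqrt(1207)) has degree 2 over Q, and its unique nontrivial automorphism is sqrt(1207) ↦ -sqrt(1207). Hence Gal(Q(sqrt(1207))/Q) = Z/2Z.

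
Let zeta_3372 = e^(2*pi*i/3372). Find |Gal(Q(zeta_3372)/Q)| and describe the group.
|Gal(Q(zeta_3372)/Q)| = phi(3372) = 1120; group ≅ (Z/3372Z)^* ≅ Z/2Z × Z/2Z × Z/280Z

The n-th cyclotomic polynomial Φ_3372(x) is the minimal polynomial of zeta_3372 over Q and has degree phi(3372) = 1120. So Q(zeta_3372) is a degree-1120 Galois extension with Galois group (Z/3372Z)^*. By CRT, (Z/3372Z)^* ≅ (Z/4Z)^* × (Z/3Z)^* × (Z/281Z)^*. Each prime-power unit group is (Z/4Z)^* ≅ Z/2Z; (Z/3Z)^* ≅ Z/2Z; (Z/281Z)^* ≅ Z/280Z. Hence Gal(Q(zeta_3372)/Q) ≅ Z/2Z × Z/2Z × Z/280Z.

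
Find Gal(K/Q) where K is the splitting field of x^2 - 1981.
Gal(K/Q) = Z/2Z (cyclic of order 2)

x^2 - 1981 is irreducible over Q since 1981 is not a rational square. The splitting field Q(sqrt(1981)) has degree 2 over Q, and its unique nontrivial automorphism is sqrt(1981) ↦ -sqrt(1981). Hence Gal(Q(sqrt(1981))/Q) = Z/2Z.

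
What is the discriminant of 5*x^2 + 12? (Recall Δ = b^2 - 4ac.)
Δ = -240

For a quadratic a x^2 + b x + c the discriminant is Δ = b^2 - 4ac = (0)^2 - 4*(5)*(12) = 0 - (240) = -240.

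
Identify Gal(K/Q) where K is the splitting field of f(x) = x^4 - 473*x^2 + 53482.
Gal(K/Q) = V_4 (Klein four-group, Z/2Z × Z/2Z)

f factors as (x^2 - 286)(x^2 - 187), so the splitting field is K = Q(sqrt(286), sqrt(187)). The elements 286, 187, 53482 are all non-squares in Q, so sqrt(286) and sqrt(187) generate independent quadratic extensions. Thus [K:Q] = 4 and Gal(K/Q) is generated by the two order-2 automorphisms sqrt(286) ↦ -sqrt(286) and sqrt(187) ↦ -sqrt(187), giving V_4.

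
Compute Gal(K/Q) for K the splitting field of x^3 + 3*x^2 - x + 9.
Gal(K/Q) = S_3 (symmetric group of order 6)

Compute the discriminant of x^3 + (3)*x^2 + (-1)*x + (9): Δ = -3632. Since Δ is not a rational square, the Galois group is not contained in A_3; it must be the full S_3 (irreducibility of the cubic rules out anything smaller).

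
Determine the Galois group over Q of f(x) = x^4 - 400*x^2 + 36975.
Gal(K/Q) = V_4 (Klein four-group, Z/2Z × Z/2Z)

f factors as (x^2 - 145)(x^2 - 255), so the splitting field is K = Q(sqrt(145), sqrt(255)). The elements 145, 255, 36975 are all non-squares in Q, so sqrt(145) and sqrt(255) generate independent quadratic extensions. Thus [K:Q] = 4 and Gal(K/Q) is generated by the two order-2 automorphisms sqrt(145) ↦ -sqrt(145) and sqrt(255) ↦ -sqrt(255), giving V_4.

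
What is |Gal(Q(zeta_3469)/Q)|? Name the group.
|Gal(Q(zeta_3469)/Q)| = phi(3469) = 3468; group ≅ (Z/3469Z)^* ≅ Z/3468Z

The n-th cyclotomic polynomial Φ_3469(x) is the minimal polynomial of zeta_3469 over Q and has degree phi(3469) = 3468. So Q(zeta_3469) is a degree-3468 Galois extension with Galois group (Z/3469Z)^*. (Z/3469Z)^* is cyclic since 3469 is an odd prime power (or 4). Hence Gal(Q(zeta_3469)/Q) ≅ Z/3468Z.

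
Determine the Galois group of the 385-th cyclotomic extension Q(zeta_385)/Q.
|Gal(Q(zeta_385)/Q)| = phi(385) = 240; group ≅ (Z/385Z)^* ≅ Z/4Z × Z/6Z × Z/10Z

The n-th cyclotomic polynomial Φ_385(x) is the minimal polynomial of zeta_385 over Q and has degree phi(385) = 240. So Q(zeta_385) is a degree-240 Galois extension with Galois group (Z/385Z)^*. By CRT, (Z/385Z)^* ≅ (Z/5Z)^* × (Z/7Z)^* × (Z/11Z)^*. Each prime-power unit group is (Z/5Z)^* ≅ Z/4Z; (Z/7Z)^* ≅ Z/6Z; (Z/11Z)^* ≅ Z/10Z. Hence Gal(Q(zeta_385)/Q) ≅ Z/4Z × Z/6Z × Z/10Z.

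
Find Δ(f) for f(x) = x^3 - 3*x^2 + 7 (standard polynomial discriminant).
Δ = -567

For x^3 + a x^2 + b x + c the discriminant is Δ = 18 a b c - 4 a^3 c + a^2 b^2 - 4 b^3 - 27 c^2.
Plug a = -3, b = 0, c = 7:
  18*(-3)*(0)*(7) - 4*(-3)^3*(7) + (-3)^2*(0)^2 - 4*(0)^3 - 27*(7)^2
  = 0 + (756) + 0 + (0) + (-1323)
  = -567.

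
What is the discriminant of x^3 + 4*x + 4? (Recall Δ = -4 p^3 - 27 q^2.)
Δ = -688

For a depressed cubic x^3 + p x + q the discriminant is Δ = -4 p^3 - 27 q^2 = -4*(4)^3 - 27*(4)^2 = -256 - 432 = -688.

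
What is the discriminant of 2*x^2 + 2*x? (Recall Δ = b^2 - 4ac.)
Δ = 4

For a quadratic a x^2 + b x + c the discriminant is Δ = b^2 - 4ac = (2)^2 - 4*(2)*(0) = 4 - (0) = 4.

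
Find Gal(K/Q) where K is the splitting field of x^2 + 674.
Gal(K/Q) = Z/2Z (cyclic of order 2)

x^2 + 674 is irreducible over Q since -674 is not a rational square. The splitting field Q(sqrt(-674)) has degree 2 over Q, and its unique nontrivial automorphism is sqrt(-674) ↦ -sqrt(-674). Hence Gal(Q(sqrt(-674))/Q) = Z/2Z.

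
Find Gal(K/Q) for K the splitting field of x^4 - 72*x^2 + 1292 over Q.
Gal(K/Q) = V_4 (Klein four-group, Z/2Z × Z/2Z)

f factors as (x^2 - 38)(x^2 - 34), so the splitting field is K = Q(sqrt(38), sqrt(34)). The elements 38, 34, 1292 are all non-squares in Q, so sqrt(38) and sqrt(34) generate independent quadratic extensions. Thus [K:Q] = 4 and Gal(K/Q) is generated by the two order-2 automorphisms sqrt(38) ↦ -sqrt(38) and sqrt(34) ↦ -sqrt(34), giving V_4.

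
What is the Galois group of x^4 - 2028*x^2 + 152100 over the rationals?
Gal(K/Q) = Z/2Z (cyclic of order 2)

f factors as (x^2 - 1950)(x^2 - 78), so the splitting field is K = Q(sqrt(1950), sqrt(78)). The squarefree part of 1950 is 78 and the squarefree part of 78 is also 78, so sqrt(1950) and sqrt(78) are both rational multiples of sqrt(78). Hence Q(sqrt(1950)) = Q(sqrt(78)) = Q(sqrt(78)), and the splitting field collapses to a single degree-2 extension with Galois group Z/2Z.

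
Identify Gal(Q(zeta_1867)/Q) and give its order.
|Gal(Q(zeta_1867)/Q)| = phi(1867) = 1866; group ≅ (Z/1867Z)^* ≅ Z/1866Z

The n-th cyclotomic polynomial Φ_1867(x) is the minimal polynomial of zeta_1867 over Q and has degree phi(1867) = 1866. So Q(zeta_1867) is a degree-1866 Galois extension with Galois group (Z/1867Z)^*. (Z/1867Z)^* is cyclic since 1867 is an odd prime power (or 4). Hence Gal(Q(zeta_1867)/Q) ≅ Z/1866Z.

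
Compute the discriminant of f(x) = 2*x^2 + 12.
Δ = -96

For a quadratic a x^2 + b x + c the discriminant is Δ = b^2 - 4ac = (0)^2 - 4*(2)*(12) = 0 - (96) = -96.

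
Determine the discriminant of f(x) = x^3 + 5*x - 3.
Δ = -743

For a depressed cubic x^3 + p x + q the discriminant is Δ = -4 p^3 - 27 q^2 = -4*(5)^3 - 27*(-3)^2 = -500 - 243 = -743.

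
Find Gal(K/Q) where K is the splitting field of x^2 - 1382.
Gal(K/Q) = Z/2Z (cyclic of order 2)

x^2 - 1382 is irreducible over Q since 1382 is not a rational square. The splitting field Q(sqrt(1382)) has degree 2 over Q, and its unique nontrivial automorphism is sqrt(1382) ↦ -sqrt(1382). Hence Gal(Q(sqrt(1382))/Q) = Z/2Z.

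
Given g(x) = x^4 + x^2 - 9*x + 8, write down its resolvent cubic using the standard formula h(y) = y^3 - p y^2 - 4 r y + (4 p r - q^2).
h(y) = y^3 - y^2 - 32*y - 49

Identify coefficients: p = 1, q = -9, r = 8.
Plug into h(y) = y^3 - p y^2 - 4 r y + (4 p r - q^2):
  h(y) = y^3 - (1) y^2 - 4*(8) y + (4*(1)*(8) - (-9)^2)
       = y^3 + (-1) y^2 + (-32) y + (-49).
Simplifying: h(y) = y^3 - y^2 - 32*y - 49.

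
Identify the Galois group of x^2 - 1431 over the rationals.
Gal(K/Q) = Z/2Z (cyclic of order 2)

x^2 - 1431 is irreducible over Q since 1431 is not a rational square. The splitting field Q(sqrt(1431)) has degree 2 over Q, and its unique nontrivial automorphism is sqrt(1431) ↦ -sqrt(1431). Hence Gal(Q(sqrt(1431))/Q) = Z/2Z.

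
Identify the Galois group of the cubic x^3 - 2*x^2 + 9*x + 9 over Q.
Gal(K/Q) = S_3 (symmetric group of order 6)

Compute the discriminant of x^3 + (-2)*x^2 + (9)*x + (9): Δ = -7407. Since Δ is not a rational square, the Galois group is not contained in A_3; it must be the full S_3 (irreducibility of the cubic rules out anything smaller).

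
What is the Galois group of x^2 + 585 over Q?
Gal(K/Q) = Z/2Z (cyclic of order 2)

x^2 + 585 is irreducible over Q since -585 is not a rational square. The splitting field Q(sqrt(-585)) has degree 2 over Q, and its unique nontrivial automorphism is sqrt(-585) ↦ -sqrt(-585). Hence Gal(Q(sqrt(-585))/Q) = Z/2Z.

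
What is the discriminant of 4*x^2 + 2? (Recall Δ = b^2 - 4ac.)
Δ = -32

For a quadratic a x^2 + b x + c the discriminant is Δ = b^2 - 4ac = (0)^2 - 4*(4)*(2) = 0 - (32) = -32.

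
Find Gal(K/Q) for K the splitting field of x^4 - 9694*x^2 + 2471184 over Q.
Gal(K/Q) = Z/2Z (cyclic of order 2)

f factors as (x^2 - 9432)(x^2 - 262), so the splitting field is K = Q(sqrt(9432), sqrt(262)). The squarefree part of 9432 is 262 and the squarefree part of 262 is also 262, so sqrt(9432) and sqrt(262) are both rational multiples of sqrt(262). Hence Q(sqrt(9432)) = Q(sqrt(262)) = Q(sqrt(262)), and the splitting field collapses to a single degree-2 extension with Galois group Z/2Z.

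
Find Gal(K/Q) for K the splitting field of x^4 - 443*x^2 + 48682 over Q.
Gal(K/Q) = V_4 (Klein four-group, Z/2Z × Z/2Z)

f factors as (x^2 - 241)(x^2 - 202), so the splitting field is K = Q(sqrt(241), sqrt(202)). The elements 241, 202, 48682 are all non-squares in Q, so sqrt(241) and sqrt(202) generate independent quadratic extensions. Thus [K:Q] = 4 and Gal(K/Q) is generated by the two order-2 automorphisms sqrt(241) ↦ -sqrt(241) and sqrt(202) ↦ -sqrt(202), giving V_4.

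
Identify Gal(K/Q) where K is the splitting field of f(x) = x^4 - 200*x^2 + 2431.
Gal(K/Q) = V_4 (Klein four-group, Z/2Z × Z/2Z)

f factors as (x^2 - 13)(x^2 - 187), so the splitting field is K = Q(sqrt(13), sqrt(187)). The elements 13, 187, 2431 are all non-squares in Q, so sqrt(13) and sqrt(187) generate independent quadratic extensions. Thus [K:Q] = 4 and Gal(K/Q) is generated by the two order-2 automorphisms sqrt(13) ↦ -sqrt(13) and sqrt(187) ↦ -sqrt(187), giving V_4.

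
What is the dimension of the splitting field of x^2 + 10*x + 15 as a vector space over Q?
[K:Q] = 2

The discriminant of x^2 + (10)*x + (15) is b^2 - 4c = 100 - (60) = 40. Since 40 is not a perfect square in Q, the polynomial is irreducible over Q. Its two roots generate a degree-2 extension, so [K:Q] = 2.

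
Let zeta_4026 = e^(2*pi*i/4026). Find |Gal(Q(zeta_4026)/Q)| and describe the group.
|Gal(Q(zeta_4026)/Q)| = phi(4026) = 1200; group ≅ (Z/4026Z)^* ≅ Z/2Z × Z/10Z × Z/60Z

The n-th cyclotomic polynomial Φ_4026(x) is the minimal polynomial of zeta_4026 over Q and has degree phi(4026) = 1200. So Q(zeta_4026) is a degree-1200 Galois extension with Galois group (Z/4026Z)^*. By CRT, (Z/4026Z)^* ≅ (Z/2Z)^* × (Z/3Z)^* × (Z/11Z)^* × (Z/61Z)^*. Each prime-power unit group is (Z/2Z)^* ≅ trivial group (order 1); (Z/3Z)^* ≅ Z/2Z; (Z/11Z)^* ≅ Z/10Z; (Z/61Z)^* ≅ Z/60Z. Hence Gal(Q(zeta_4026)/Q) ≅ Z/2Z × Z/10Z × Z/60Z.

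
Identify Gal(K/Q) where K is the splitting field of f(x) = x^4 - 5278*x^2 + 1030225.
Gal(K/Q) = Z/2Z (cyclic of order 2)

f factors as (x^2 - 5075)(x^2 - 203), so the splitting field is K = Q(sqrt(5075), sqrt(203)). The squarefree part of 5075 is 203 and the squarefree part of 203 is also 203, so sqrt(5075) and sqrt(203) are both rational multiples of sqrt(203). Hence Q(sqrt(5075)) = Q(sqrt(203)) = Q(sqrt(203)), and the splitting field collapses to a single degree-2 extension with Galois group Z/2Z.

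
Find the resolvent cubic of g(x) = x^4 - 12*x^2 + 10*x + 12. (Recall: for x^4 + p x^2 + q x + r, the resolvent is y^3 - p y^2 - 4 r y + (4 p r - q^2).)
h(y) = y^3 + 12*y^2 - 48*y - 676

Identify coefficients: p = -12, q = 10, r = 12.
Plug into h(y) = y^3 - p y^2 - 4 r y + (4 p r - q^2):
  h(y) = y^3 - (-12) y^2 - 4*(12) y + (4*(-12)*(12) - (10)^2)
       = y^3 + (12) y^2 + (-48) y + (-676).
Simplifying: h(y) = y^3 + 12*y^2 - 48*y - 676.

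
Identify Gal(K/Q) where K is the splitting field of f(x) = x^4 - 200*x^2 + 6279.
Gal(K/Q) = V_4 (Klein four-group, Z/2Z × Z/2Z)

f factors as (x^2 - 39)(x^2 - 161), so the splitting field is K = Q(sqrt(39), sqrt(161)). The elements 39, 161, 6279 are all non-squares in Q, so sqrt(39) and sqrt(161) generate independent quadratic extensions. Thus [K:Q] = 4 and Gal(K/Q) is generated by the two order-2 automorphisms sqrt(39) ↦ -sqrt(39) and sqrt(161) ↦ -sqrt(161), giving V_4.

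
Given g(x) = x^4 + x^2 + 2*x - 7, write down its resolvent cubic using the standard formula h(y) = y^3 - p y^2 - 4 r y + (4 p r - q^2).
h(y) = y^3 - y^2 + 28*y - 32

Identify coefficients: p = 1, q = 2, r = -7.
Plug into h(y) = y^3 - p y^2 - 4 r y + (4 p r - q^2):
  h(y) = y^3 - (1) y^2 - 4*(-7) y + (4*(1)*(-7) - (2)^2)
       = y^3 + (-1) y^2 + (28) y + (-32).
Simplifying: h(y) = y^3 - y^2 + 28*y - 32.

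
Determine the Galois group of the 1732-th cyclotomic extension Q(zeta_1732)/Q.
|Gal(Q(zeta_1732)/Q)| = phi(1732) = 864; group ≅ (Z/1732Z)^* ≅ Z/2Z × Z/432Z

The n-th cyclotomic polynomial Φ_1732(x) is the minimal polynomial of zeta_1732 over Q and has degree phi(1732) = 864. So Q(zeta_1732) is a degree-864 Galois extension with Galois group (Z/1732Z)^*. By CRT, (Z/1732Z)^* ≅ (Z/4Z)^* × (Z/433Z)^*. Each prime-power unit group is (Z/4Z)^* ≅ Z/2Z; (Z/433Z)^* ≅ Z/432Z. Hence Gal(Q(zeta_1732)/Q) ≅ Z/2Z × Z/432Z.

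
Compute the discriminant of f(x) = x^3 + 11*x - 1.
Δ = -5351

For a depressed cubic x^3 + p x + q the discriminant is Δ = -4 p^3 - 27 q^2 = -4*(11)^3 - 27*(-1)^2 = -5324 - 27 = -5351.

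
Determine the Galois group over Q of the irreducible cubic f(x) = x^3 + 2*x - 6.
Gal(K/Q) = S_3 (symmetric group of order 6)

Compute the discriminant of x^3 + (0)*x^2 + (2)*x + (-6): Δ = -1004. Since Δ is not a rational square, the Galois group is not contained in A_3; it must be the full S_3 (irreducibility of the cubic rules out anything smaller).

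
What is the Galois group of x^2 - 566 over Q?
Gal(K/Q) = Z/2Z (cyclic of order 2)

x^2 - 566 is irreducible over Q since 566 is not a rational square. The splitting field Q(sqrt(566)) has degree 2 over Q, and its unique nontrivial automorphism is sqrt(566) ↦ -sqrt(566). Hence Gal(Q(sqrt(566))/Q) = Z/2Z.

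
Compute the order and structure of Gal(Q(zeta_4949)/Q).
|Gal(Q(zeta_4949)/Q)| = phi(4949) = 4200; group ≅ (Z/4949Z)^* ≅ Z/42Z × Z/100Z

The n-th cyclotomic polynomial Φ_4949(x) is the minimal polynomial of zeta_4949 over Q and has degree phi(4949) = 4200. So Q(zeta_4949) is a degree-4200 Galois extension with Galois group (Z/4949Z)^*. By CRT, (Z/4949Z)^* ≅ (Z/49Z)^* × (Z/101Z)^*. Each prime-power unit group is (Z/49Z)^* ≅ Z/42Z; (Z/101Z)^* ≅ Z/100Z. Hence Gal(Q(zeta_4949)/Q) ≅ Z/42Z × Z/100Z.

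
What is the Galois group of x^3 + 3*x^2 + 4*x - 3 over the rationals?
Gal(K/Q) = S_3 (symmetric group of order 6)

Compute the discriminant of x^3 + (3)*x^2 + (4)*x + (-3): Δ = -679. Since Δ is not a rational square, the Galois group is not contained in A_3; it must be the full S_3 (irreducibility of the cubic rules out anything smaller).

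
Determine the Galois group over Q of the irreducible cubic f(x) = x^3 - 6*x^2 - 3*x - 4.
Gal(K/Q) = S_3 (symmetric group of order 6)

Compute the discriminant of x^3 + (-6)*x^2 + (-3)*x + (-4): Δ = -4752. Since Δ is not a rational square, the Galois group is not contained in A_3; it must be the full S_3 (irreducibility of the cubic rules out anything smaller).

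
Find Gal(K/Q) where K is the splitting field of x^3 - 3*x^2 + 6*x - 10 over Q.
Gal(K/Q) = S_3 (symmetric group of order 6)

Compute the discriminant of x^3 + (-3)*x^2 + (6)*x + (-10): Δ = -1080. Since Δ is not a rational square, the Galois group is not contained in A_3; it must be the full S_3 (irreducibility of the cubic rules out anything smaller).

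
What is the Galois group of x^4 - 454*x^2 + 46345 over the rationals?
Gal(K/Q) = V_4 (Klein four-group, Z/2Z × Z/2Z)

f factors as (x^2 - 155)(x^2 - 299), so the splitting field is K = Q(sqrt(155), sqrt(299)). The elements 155, 299, 46345 are all non-squares in Q, so sqrt(155) and sqrt(299) generate independent quadratic extensions. Thus [K:Q] = 4 and Gal(K/Q) is generated by the two order-2 automorphisms sqrt(155) ↦ -sqrt(155) and sqrt(299) ↦ -sqrt(299), giving V_4.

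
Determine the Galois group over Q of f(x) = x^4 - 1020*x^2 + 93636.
Gal(K/Q) = Z/2Z (cyclic of order 2)

f factors as (x^2 - 918)(x^2 - 102), so the splitting field is K = Q(sqrt(918), sqrt(102)). The squarefree part of 918 is 102 and the squarefree part of 102 is also 102, so sqrt(918) and sqrt(102) are both rational multiples of sqrt(102). Hence Q(sqrt(918)) = Q(sqrt(102)) = Q(sqrt(102)), and the splitting field collapses to a single degree-2 extension with Galois group Z/2Z.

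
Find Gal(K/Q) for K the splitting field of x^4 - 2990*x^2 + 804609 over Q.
Gal(K/Q) = Z/2Z (cyclic of order 2)

f factors as (x^2 - 2691)(x^2 - 299), so the splitting field is K = Q(sqrt(2691), sqrt(299)). The squarefree part of 2691 is 299 and the squarefree part of 299 is also 299, so sqrt(2691) and sqrt(299) are both rational multiples of sqrt(299). Hence Q(sqrt(2691)) = Q(sqrt(299)) = Q(sqrt(299)), and the splitting field collapses to a single degree-2 extension with Galois group Z/2Z.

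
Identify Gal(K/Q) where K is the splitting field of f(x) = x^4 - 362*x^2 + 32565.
Gal(K/Q) = V_4 (Klein four-group, Z/2Z × Z/2Z)

f factors as (x^2 - 167)(x^2 - 195), so the splitting field is K = Q(sqrt(167), sqrt(195)). The elements 167, 195, 32565 are all non-squares in Q, so sqrt(167) and sqrt(195) generate independent quadratic extensions. Thus [K:Q] = 4 and Gal(K/Q) is generated by the two order-2 automorphisms sqrt(167) ↦ -sqrt(167) and sqrt(195) ↦ -sqrt(195), giving V_4.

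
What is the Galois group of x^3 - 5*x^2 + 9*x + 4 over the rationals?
Gal(K/Q) = S_3 (symmetric group of order 6)

Compute the discriminant of x^3 + (-5)*x^2 + (9)*x + (4): Δ = -2563. Since Δ is not a rational square, the Galois group is not contained in A_3; it must be the full S_3 (irreducibility of the cubic rules out anything smaller).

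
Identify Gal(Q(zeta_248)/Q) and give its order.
|Gal(Q(zeta_248)/Q)| = phi(248) = 120; group ≅ (Z/248Z)^* ≅ Z/2Z × Z/2Z × Z/30Z

The n-th cyclotomic polynomial Φ_248(x) is the minimal polynomial of zeta_248 over Q and has degree phi(248) = 120. So Q(zeta_248) is a degree-120 Galois extension with Galois group (Z/248Z)^*. By CRT, (Z/248Z)^* ≅ (Z/8Z)^* × (Z/31Z)^*. Each prime-power unit group is (Z/8Z)^* ≅ Z/2Z × Z/2Z; (Z/31Z)^* ≅ Z/30Z. Hence Gal(Q(zeta_248)/Q) ≅ Z/2Z × Z/2Z × Z/30Z.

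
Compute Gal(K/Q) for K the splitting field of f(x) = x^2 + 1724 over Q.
Gal(K/Q) = Z/2Z (cyclic of order 2)

x^2 + 1724 is irreducible over Q since -1724 is not a rational square. The splitting field Q(sqrt(-1724)) has degree 2 over Q, and its unique nontrivial automorphism is sqrt(-1724) ↦ -sqrt(-1724). Hence Gal(Q(sqrt(-1724))/Q) = Z/2Z.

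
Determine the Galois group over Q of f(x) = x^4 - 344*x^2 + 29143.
Gal(K/Q) = V_4 (Klein four-group, Z/2Z × Z/2Z)

f factors as (x^2 - 151)(x^2 - 193), so the splitting field is K = Q(sqrt(151), sqrt(193)). The elements 151, 193, 29143 are all non-squares in Q, so sqrt(151) and sqrt(193) generate independent quadratic extensions. Thus [K:Q] = 4 and Gal(K/Q) is generated by the two order-2 automorphisms sqrt(151) ↦ -sqrt(151) and sqrt(193) ↦ -sqrt(193), giving V_4.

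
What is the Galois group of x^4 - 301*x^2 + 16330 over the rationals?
Gal(K/Q) = V_4 (Klein four-group, Z/2Z × Z/2Z)

f factors as (x^2 - 230)(x^2 - 71), so the splitting field is K = Q(sqrt(230), sqrt(71)). The elements 230, 71, 16330 are all non-squares in Q, so sqrt(230) and sqrt(71) generate independent quadratic extensions. Thus [K:Q] = 4 and Gal(K/Q) is generated by the two order-2 automorphisms sqrt(230) ↦ -sqrt(230) and sqrt(71) ↦ -sqrt(71), giving V_4.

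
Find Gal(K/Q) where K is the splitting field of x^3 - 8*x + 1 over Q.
Gal(K/Q) = S_3 (symmetric group of order 6)

Compute the discriminant of x^3 + (0)*x^2 + (-8)*x + (1): Δ = 2021. Since Δ is not a rational square, the Galois group is not contained in A_3; it must be the full S_3 (irreducibility of the cubic rules out anything smaller).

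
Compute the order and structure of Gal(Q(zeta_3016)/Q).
|Gal(Q(zeta_3016)/Q)| = phi(3016) = 1344; group ≅ (Z/3016Z)^* ≅ Z/2Z × Z/2Z × Z/12Z × Z/28Z

The n-th cyclotomic polynomial Φ_3016(x) is the minimal polynomial of zeta_3016 over Q and has degree phi(3016) = 1344. So Q(zeta_3016) is a degree-1344 Galois extension with Galois group (Z/3016Z)^*. By CRT, (Z/3016Z)^* ≅ (Z/8Z)^* × (Z/13Z)^* × (Z/29Z)^*. Each prime-power unit group is (Z/8Z)^* ≅ Z/2Z × Z/2Z; (Z/13Z)^* ≅ Z/12Z; (Z/29Z)^* ≅ Z/28Z. Hence Gal(Q(zeta_3016)/Q) ≅ Z/2Z × Z/2Z × Z/12Z × Z/28Z.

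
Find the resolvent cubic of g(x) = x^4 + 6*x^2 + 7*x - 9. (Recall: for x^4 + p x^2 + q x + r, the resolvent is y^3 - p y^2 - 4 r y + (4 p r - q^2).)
h(y) = y^3 - 6*y^2 + 36*y - 265

Identify coefficients: p = 6, q = 7, r = -9.
Plug into h(y) = y^3 - p y^2 - 4 r y + (4 p r - q^2):
  h(y) = y^3 - (6) y^2 - 4*(-9) y + (4*(6)*(-9) - (7)^2)
       = y^3 + (-6) y^2 + (36) y + (-265).
Simplifying: h(y) = y^3 - 6*y^2 + 36*y - 265.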